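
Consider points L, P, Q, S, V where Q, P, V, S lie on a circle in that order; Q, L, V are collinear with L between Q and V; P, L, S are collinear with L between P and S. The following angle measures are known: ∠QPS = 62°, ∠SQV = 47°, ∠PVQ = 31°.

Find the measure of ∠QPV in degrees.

1. ∠QVS = 62°  [same arc QS]
2. ∠QSV = 71°  [△QVS]
3. ∠QPV = 109°  [cyclic QPVS, opposite ∠P+∠S]

∠QPV = 109°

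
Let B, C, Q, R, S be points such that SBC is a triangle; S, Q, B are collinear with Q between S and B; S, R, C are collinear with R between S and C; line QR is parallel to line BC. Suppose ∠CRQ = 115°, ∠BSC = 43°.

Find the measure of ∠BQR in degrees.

1. ∠QRS = 65°  [linear pair at R on SC]
2. ∠QSR = 43°  [Q on SB, R on SC]
3. ∠RQS = 72°  [△SQR]
4. ∠BQR = 108°  [linear pair at Q on SB]

∠BQR = 108°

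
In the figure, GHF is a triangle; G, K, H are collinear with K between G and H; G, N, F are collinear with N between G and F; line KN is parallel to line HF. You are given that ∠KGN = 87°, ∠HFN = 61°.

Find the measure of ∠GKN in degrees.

1. ∠FGH = 87°  [K on GH, N on GF]
2. ∠GFH = 61°  [N on ray FG]
3. ∠FHG = 32°  [△GHF]
4. ∠GKN = 32°  [KN∥HF, corresponding at K]

∠GKN = 32°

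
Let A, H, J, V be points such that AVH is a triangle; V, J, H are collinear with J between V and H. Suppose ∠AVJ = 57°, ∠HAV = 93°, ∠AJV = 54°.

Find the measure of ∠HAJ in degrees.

1. ∠AVH = 57°  [J on ray VH]
2. ∠AHV = 30°  [△AVH]
3. ∠AJH = 126°  [linear pair at J on VH]
4. ∠AHJ = 30°  [J on ray HV]
5. ∠HAJ = 24°  [△AJH]

∠HAJ = 24°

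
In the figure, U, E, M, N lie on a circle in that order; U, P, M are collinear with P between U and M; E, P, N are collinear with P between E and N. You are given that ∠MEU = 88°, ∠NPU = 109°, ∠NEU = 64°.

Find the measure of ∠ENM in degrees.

1. ∠MPN = 71°  [linear pair at P on UM]
2. ∠NMU = 64°  [same arc UN]
3. ∠ENM = 45°  [△MPN]

∠ENM = 45°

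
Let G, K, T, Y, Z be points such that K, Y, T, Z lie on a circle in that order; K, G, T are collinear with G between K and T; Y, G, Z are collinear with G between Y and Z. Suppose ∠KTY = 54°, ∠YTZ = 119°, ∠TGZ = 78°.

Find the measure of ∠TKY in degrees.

∠TKY = 37°

1. ∠KZY = 54°  [same arc KY]
2. ∠YKZ = 61°  [cyclic KYTZ, opposite ∠K+∠T]
3. ∠KGY = 78°  [vertical angles at G]
4. ∠KYZ = 65°  [△KYZ]
5. ∠TKY = 37°  [△KGY]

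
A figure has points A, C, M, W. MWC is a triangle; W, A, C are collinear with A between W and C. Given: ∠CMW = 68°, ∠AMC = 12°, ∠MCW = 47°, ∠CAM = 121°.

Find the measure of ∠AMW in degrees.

∠AMW = 56°

1. ∠CWM = 65°  [△MWC]
2. ∠MAW = 59°  [linear pair at A on WC]
3. ∠AWM = 65°  [A on ray WC]
4. ∠AMW = 56°  [△MWA]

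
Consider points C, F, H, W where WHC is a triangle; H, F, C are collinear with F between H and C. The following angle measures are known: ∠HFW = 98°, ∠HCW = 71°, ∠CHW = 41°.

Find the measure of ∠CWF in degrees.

∠CWF = 27°

1. ∠CFW = 82°  [linear pair at F on HC]
2. ∠FCW = 71°  [F on ray CH]
3. ∠CWF = 27°  [△WFC]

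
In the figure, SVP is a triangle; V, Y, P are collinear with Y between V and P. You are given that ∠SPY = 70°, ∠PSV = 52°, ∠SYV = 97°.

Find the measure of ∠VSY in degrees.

1. ∠SPV = 70°  [Y on ray PV]
2. ∠PVS = 58°  [△SVP]
3. ∠SVY = 58°  [Y on ray VP]
4. ∠VSY = 25°  [△SVY]

∠VSY = 25°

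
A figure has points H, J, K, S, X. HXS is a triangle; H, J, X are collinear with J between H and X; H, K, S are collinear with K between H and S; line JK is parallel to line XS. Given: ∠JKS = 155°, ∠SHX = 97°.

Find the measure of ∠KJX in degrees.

1. ∠HKJ = 25°  [linear pair at K on HS]
2. ∠JHK = 97°  [J on HX, K on HS]
3. ∠HJK = 58°  [△HJK]
4. ∠KJX = 122°  [linear pair at J on HX]

∠KJX = 122°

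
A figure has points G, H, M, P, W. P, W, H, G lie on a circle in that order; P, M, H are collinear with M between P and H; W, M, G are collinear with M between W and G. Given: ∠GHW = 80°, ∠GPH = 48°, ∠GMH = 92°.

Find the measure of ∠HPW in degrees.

1. ∠GWH = 48°  [same arc HG]
2. ∠HGW = 52°  [△WHG]
3. ∠HPW = 52°  [same arc WH]

∠HPW = 52°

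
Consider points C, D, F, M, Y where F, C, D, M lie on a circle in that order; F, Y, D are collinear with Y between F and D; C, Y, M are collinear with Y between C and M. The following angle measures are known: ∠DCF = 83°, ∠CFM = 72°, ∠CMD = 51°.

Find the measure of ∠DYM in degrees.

∠DYM = 67°

1. ∠DMF = 97°  [cyclic FCDM, opposite ∠C+∠M]
2. ∠CDM = 108°  [cyclic FCDM, opposite ∠F+∠D]
3. ∠DCM = 21°  [△CDM]
4. ∠DFM = 21°  [same arc DM]
5. ∠FDM = 62°  [△FDM]
6. ∠DYM = 67°  [△DYM]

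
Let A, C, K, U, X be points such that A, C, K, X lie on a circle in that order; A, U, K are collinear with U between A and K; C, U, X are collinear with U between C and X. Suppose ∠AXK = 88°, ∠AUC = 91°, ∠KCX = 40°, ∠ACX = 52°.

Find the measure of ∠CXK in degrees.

∠CXK = 37°

1. ∠KUX = 91°  [vertical angles at U]
2. ∠AKX = 52°  [same arc AX]
3. ∠CXK = 37°  [△KUX]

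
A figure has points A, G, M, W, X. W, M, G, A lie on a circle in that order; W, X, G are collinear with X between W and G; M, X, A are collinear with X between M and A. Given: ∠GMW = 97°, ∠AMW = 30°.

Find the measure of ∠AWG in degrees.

∠AWG = 67°

1. ∠GAW = 83°  [cyclic WMGA, opposite ∠M+∠A]
2. ∠AGW = 30°  [same arc WA]
3. ∠AWG = 67°  [△WGA]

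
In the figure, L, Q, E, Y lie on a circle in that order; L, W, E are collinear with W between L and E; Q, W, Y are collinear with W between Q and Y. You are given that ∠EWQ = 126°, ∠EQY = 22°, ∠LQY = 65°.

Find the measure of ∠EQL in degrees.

∠EQL = 87°

1. ∠LWQ = 54°  [linear pair at W on LE]
2. ∠LEQ = 32°  [△QWE]
3. ∠ELQ = 61°  [△LWQ]
4. ∠EQL = 87°  [△LQE]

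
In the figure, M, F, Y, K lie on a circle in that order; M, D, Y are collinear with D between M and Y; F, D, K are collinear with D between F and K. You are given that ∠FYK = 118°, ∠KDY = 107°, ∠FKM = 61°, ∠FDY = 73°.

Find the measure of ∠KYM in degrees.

1. ∠FMK = 62°  [cyclic MFYK, opposite ∠M+∠Y]
2. ∠KFM = 57°  [△MFK]
3. ∠KYM = 57°  [same arc MK]

∠KYM = 57°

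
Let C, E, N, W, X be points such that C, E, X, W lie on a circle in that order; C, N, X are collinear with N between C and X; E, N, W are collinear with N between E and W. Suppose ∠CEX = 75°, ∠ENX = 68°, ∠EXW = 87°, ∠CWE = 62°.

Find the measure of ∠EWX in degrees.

1. ∠CWX = 105°  [cyclic CEXW, opposite ∠E+∠W]
2. ∠CNW = 68°  [vertical angles at N]
3. ∠WCX = 50°  [△CNW]
4. ∠CXW = 25°  [△CXW]
5. ∠WNX = 112°  [linear pair at N on CX]
6. ∠EWX = 43°  [△XNW]

∠EWX = 43°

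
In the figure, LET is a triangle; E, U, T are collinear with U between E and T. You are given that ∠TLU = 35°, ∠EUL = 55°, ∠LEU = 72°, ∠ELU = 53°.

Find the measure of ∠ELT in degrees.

1. ∠LUT = 125°  [linear pair at U on ET]
2. ∠LET = 72°  [U on ray ET]
3. ∠LTU = 20°  [△LUT]
4. ∠ETL = 20°  [U on ray TE]
5. ∠ELT = 88°  [△LET]

∠ELT = 88°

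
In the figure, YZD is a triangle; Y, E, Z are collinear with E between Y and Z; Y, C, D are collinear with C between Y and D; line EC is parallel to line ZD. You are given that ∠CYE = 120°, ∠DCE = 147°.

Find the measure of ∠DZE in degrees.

1. ∠ECY = 33°  [linear pair at C on YD]
2. ∠CEY = 27°  [△YEC]
3. ∠CEZ = 153°  [linear pair at E on YZ]
4. ∠DZE = 27°  [EC∥ZD, co-interior at Z–E]

∠DZE = 27°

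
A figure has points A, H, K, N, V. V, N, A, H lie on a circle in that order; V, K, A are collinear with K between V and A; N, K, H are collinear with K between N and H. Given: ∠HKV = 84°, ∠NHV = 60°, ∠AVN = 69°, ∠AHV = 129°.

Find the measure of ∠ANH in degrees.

1. ∠AKN = 84°  [vertical angles at K]
2. ∠NAV = 60°  [same arc VN]
3. ∠ANH = 36°  [△NKA]

∠ANH = 36°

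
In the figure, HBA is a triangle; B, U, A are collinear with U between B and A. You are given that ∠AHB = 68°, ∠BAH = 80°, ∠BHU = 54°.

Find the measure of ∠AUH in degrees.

∠AUH = 86°

1. ∠ABH = 32°  [△HBA]
2. ∠HBU = 32°  [U on ray BA]
3. ∠BUH = 94°  [△HBU]
4. ∠AUH = 86°  [linear pair at U on BA]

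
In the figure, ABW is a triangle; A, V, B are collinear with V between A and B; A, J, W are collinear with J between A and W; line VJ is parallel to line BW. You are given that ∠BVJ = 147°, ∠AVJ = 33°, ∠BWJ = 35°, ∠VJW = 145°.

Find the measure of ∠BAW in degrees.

∠BAW = 112°

1. ∠ABW = 33°  [VJ∥BW, corresponding at V]
2. ∠AWB = 35°  [J on ray WA]
3. ∠BAW = 112°  [△ABW]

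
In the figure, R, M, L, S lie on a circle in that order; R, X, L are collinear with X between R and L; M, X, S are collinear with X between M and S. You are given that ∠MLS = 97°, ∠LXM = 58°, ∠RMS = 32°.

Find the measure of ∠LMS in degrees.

1. ∠MRS = 83°  [cyclic RMLS, opposite ∠R+∠L]
2. ∠RXS = 58°  [vertical angles at X]
3. ∠MSR = 65°  [△RMS]
4. ∠LRS = 57°  [△RXS]
5. ∠LMS = 57°  [same arc LS]

∠LMS = 57°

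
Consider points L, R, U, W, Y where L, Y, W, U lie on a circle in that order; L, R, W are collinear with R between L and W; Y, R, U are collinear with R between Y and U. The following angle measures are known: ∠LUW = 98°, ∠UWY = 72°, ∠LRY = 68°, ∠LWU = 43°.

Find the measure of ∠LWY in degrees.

∠LWY = 29°

1. ∠ULW = 39°  [△LWU]
2. ∠WRY = 112°  [linear pair at R on LW]
3. ∠UYW = 39°  [same arc WU]
4. ∠LWY = 29°  [△YRW]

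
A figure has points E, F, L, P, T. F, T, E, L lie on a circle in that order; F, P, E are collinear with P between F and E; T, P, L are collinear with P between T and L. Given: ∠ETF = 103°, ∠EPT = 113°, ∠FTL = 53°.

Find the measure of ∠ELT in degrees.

1. ∠FPL = 113°  [vertical angles at P]
2. ∠FEL = 53°  [same arc FL]
3. ∠EPL = 67°  [linear pair at P on FE]
4. ∠ELT = 60°  [△EPL]

∠ELT = 60°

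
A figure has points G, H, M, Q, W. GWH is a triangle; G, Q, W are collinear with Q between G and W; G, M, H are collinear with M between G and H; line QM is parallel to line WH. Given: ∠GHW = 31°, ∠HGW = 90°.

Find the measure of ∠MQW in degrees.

∠MQW = 121°

1. ∠GWH = 59°  [△GWH]
2. ∠GQM = 59°  [QM∥WH, corresponding at Q]
3. ∠MQW = 121°  [linear pair at Q on GW]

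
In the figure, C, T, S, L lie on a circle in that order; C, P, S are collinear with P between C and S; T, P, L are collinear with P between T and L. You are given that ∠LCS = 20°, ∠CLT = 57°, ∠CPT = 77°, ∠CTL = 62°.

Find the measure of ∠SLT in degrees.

∠SLT = 41°

1. ∠LPS = 77°  [vertical angles at P]
2. ∠CSL = 62°  [same arc CL]
3. ∠SLT = 41°  [△SPL]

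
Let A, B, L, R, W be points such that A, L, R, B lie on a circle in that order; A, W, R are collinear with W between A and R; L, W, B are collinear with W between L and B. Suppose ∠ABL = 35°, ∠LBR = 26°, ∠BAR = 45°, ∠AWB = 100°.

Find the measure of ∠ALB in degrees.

1. ∠LAR = 26°  [same arc LR]
2. ∠LWR = 100°  [vertical angles at W]
3. ∠AWL = 80°  [linear pair at W on AR]
4. ∠ALB = 74°  [△AWL]

∠ALB = 74°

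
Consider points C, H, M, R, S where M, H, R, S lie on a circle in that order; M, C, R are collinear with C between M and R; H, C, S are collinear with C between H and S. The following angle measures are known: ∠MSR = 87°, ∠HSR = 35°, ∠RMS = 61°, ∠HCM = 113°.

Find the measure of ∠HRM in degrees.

∠HRM = 52°

1. ∠MHR = 93°  [cyclic MHRS, opposite ∠H+∠S]
2. ∠HMR = 35°  [same arc HR]
3. ∠HRM = 52°  [△MHR]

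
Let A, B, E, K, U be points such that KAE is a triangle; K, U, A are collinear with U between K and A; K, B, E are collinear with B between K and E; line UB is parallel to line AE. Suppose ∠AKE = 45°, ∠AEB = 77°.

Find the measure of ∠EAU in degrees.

1. ∠AEK = 77°  [B on ray EK]
2. ∠EAK = 58°  [△KAE]
3. ∠EAU = 58°  [U on ray AK]

∠EAU = 58°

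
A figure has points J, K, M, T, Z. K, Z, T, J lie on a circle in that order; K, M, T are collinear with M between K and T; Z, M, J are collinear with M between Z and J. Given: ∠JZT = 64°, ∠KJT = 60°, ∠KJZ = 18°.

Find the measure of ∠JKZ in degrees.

1. ∠JKT = 64°  [same arc TJ]
2. ∠JTK = 56°  [△KTJ]
3. ∠JZK = 56°  [same arc KJ]
4. ∠JKZ = 106°  [△KZJ]

∠JKZ = 106°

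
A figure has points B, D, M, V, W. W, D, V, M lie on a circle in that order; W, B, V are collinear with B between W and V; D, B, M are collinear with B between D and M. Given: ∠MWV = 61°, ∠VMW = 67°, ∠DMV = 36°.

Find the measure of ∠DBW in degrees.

∠DBW = 92°

1. ∠MVW = 52°  [△WVM]
2. ∠DWV = 36°  [same arc DV]
3. ∠MDW = 52°  [same arc WM]
4. ∠DBW = 92°  [△WBD]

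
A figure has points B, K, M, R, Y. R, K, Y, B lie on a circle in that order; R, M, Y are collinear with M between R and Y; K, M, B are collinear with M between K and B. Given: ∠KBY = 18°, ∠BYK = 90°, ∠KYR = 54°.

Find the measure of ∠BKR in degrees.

1. ∠BRK = 90°  [cyclic RKYB, opposite ∠R+∠Y]
2. ∠KBR = 54°  [same arc RK]
3. ∠BKR = 36°  [△RKB]

∠BKR = 36°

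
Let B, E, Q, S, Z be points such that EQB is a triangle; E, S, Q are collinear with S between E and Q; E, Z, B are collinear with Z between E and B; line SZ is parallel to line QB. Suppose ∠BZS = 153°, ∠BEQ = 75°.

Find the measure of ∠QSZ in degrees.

1. ∠EZS = 27°  [linear pair at Z on EB]
2. ∠SEZ = 75°  [S on EQ, Z on EB]
3. ∠ESZ = 78°  [△ESZ]
4. ∠QSZ = 102°  [linear pair at S on EQ]

∠QSZ = 102°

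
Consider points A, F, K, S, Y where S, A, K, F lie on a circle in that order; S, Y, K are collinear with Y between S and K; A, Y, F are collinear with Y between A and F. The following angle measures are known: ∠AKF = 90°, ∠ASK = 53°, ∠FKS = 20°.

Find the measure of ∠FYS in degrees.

∠FYS = 73°

1. ∠AFK = 53°  [same arc AK]
2. ∠FYK = 107°  [△KYF]
3. ∠FYS = 73°  [linear pair at Y on SK]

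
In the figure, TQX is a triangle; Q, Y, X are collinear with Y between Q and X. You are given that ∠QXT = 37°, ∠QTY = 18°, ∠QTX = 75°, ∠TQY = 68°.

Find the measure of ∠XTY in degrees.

∠XTY = 57°

1. ∠TXY = 37°  [Y on ray XQ]
2. ∠QYT = 94°  [△TQY]
3. ∠TYX = 86°  [linear pair at Y on QX]
4. ∠XTY = 57°  [△TYX]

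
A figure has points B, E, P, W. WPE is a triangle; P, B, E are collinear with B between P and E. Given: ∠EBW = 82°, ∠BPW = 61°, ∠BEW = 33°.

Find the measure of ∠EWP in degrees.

1. ∠EPW = 61°  [B on ray PE]
2. ∠PEW = 33°  [B on ray EP]
3. ∠EWP = 86°  [△WPE]

∠EWP = 86°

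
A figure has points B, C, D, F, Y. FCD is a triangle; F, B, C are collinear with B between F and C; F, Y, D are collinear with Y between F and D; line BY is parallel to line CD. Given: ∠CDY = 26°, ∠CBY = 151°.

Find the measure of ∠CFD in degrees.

∠CFD = 125°

1. ∠CDF = 26°  [Y on ray DF]
2. ∠FBY = 29°  [linear pair at B on FC]
3. ∠BYF = 26°  [BY∥CD, corresponding at Y]
4. ∠BFY = 125°  [△FBY]
5. ∠CFD = 125°  [B on FC, Y on FD]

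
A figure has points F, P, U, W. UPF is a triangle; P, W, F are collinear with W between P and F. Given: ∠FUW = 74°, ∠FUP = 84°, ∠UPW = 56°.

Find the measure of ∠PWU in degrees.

∠PWU = 114°

1. ∠FPU = 56°  [W on ray PF]
2. ∠PFU = 40°  [△UPF]
3. ∠UFW = 40°  [W on ray FP]
4. ∠FWU = 66°  [△UWF]
5. ∠PWU = 114°  [linear pair at W on PF]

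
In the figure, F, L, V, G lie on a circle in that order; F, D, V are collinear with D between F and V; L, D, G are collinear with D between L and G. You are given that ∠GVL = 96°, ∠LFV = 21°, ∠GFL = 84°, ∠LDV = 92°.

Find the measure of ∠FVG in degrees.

1. ∠LGV = 21°  [same arc LV]
2. ∠FDG = 92°  [vertical angles at D]
3. ∠GDV = 88°  [linear pair at D on FV]
4. ∠FVG = 71°  [△VDG]

∠FVG = 71°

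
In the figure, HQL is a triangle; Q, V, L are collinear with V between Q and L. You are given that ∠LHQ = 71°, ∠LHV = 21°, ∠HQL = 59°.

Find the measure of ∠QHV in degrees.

∠QHV = 50°

1. ∠HLQ = 50°  [△HQL]
2. ∠HQV = 59°  [V on ray QL]
3. ∠HLV = 50°  [V on ray LQ]
4. ∠HVL = 109°  [△HVL]
5. ∠HVQ = 71°  [linear pair at V on QL]
6. ∠QHV = 50°  [△HQV]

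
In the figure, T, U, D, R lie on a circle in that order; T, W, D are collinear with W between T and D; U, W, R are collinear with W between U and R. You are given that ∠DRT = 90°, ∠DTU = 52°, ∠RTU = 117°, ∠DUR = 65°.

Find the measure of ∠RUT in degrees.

1. ∠DUT = 90°  [cyclic TUDR, opposite ∠U+∠R]
2. ∠TDU = 38°  [△TUD]
3. ∠TRU = 38°  [same arc TU]
4. ∠RUT = 25°  [△TUR]

∠RUT = 25°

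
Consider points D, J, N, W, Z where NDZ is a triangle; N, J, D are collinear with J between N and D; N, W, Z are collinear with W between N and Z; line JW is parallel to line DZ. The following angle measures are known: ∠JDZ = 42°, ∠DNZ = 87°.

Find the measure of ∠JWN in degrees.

1. ∠NDZ = 42°  [J on ray DN]
2. ∠DZN = 51°  [△NDZ]
3. ∠JWN = 51°  [JW∥DZ, corresponding at W]

∠JWN = 51°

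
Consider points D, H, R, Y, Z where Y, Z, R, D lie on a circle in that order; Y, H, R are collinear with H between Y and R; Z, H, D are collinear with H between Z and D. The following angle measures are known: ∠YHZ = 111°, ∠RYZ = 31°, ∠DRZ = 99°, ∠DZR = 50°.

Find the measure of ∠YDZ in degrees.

1. ∠DZY = 38°  [△YHZ]
2. ∠DYZ = 81°  [cyclic YZRD, opposite ∠Y+∠R]
3. ∠YDZ = 61°  [△YZD]

∠YDZ = 61°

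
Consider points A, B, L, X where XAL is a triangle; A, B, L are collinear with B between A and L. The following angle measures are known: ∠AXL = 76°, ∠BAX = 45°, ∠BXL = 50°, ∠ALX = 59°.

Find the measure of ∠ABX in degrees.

1. ∠BLX = 59°  [B on ray LA]
2. ∠LBX = 71°  [△XBL]
3. ∠ABX = 109°  [linear pair at B on AL]

∠ABX = 109°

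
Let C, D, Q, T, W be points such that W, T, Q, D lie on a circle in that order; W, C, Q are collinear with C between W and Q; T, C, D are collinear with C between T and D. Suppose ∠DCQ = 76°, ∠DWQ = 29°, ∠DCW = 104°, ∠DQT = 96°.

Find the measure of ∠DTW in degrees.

∠DTW = 49°

1. ∠TDW = 47°  [△WCD]
2. ∠DWT = 84°  [cyclic WTQD, opposite ∠W+∠Q]
3. ∠DTW = 49°  [△WTD]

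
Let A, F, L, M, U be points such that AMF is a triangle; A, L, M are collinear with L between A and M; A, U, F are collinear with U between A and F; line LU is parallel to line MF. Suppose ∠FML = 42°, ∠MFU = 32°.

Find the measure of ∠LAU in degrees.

1. ∠AMF = 42°  [L on ray MA]
2. ∠AFM = 32°  [U on ray FA]
3. ∠FAM = 106°  [△AMF]
4. ∠LAU = 106°  [L on AM, U on AF]

∠LAU = 106°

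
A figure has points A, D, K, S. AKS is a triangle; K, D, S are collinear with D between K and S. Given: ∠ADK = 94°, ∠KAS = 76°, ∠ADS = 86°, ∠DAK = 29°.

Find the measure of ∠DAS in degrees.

1. ∠AKD = 57°  [△AKD]
2. ∠AKS = 57°  [D on ray KS]
3. ∠ASK = 47°  [△AKS]
4. ∠ASD = 47°  [D on ray SK]
5. ∠DAS = 47°  [△ADS]

∠DAS = 47°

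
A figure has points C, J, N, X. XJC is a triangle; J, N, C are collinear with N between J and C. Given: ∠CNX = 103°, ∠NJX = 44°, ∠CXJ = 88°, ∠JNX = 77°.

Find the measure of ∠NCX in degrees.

1. ∠CJX = 44°  [N on ray JC]
2. ∠JCX = 48°  [△XJC]
3. ∠NCX = 48°  [N on ray CJ]

∠NCX = 48°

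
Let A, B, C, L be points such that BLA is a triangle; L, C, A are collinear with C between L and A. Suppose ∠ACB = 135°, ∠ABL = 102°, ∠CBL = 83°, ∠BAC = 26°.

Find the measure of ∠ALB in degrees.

1. ∠BCL = 45°  [linear pair at C on LA]
2. ∠BLC = 52°  [△BLC]
3. ∠ALB = 52°  [C on ray LA]

∠ALB = 52°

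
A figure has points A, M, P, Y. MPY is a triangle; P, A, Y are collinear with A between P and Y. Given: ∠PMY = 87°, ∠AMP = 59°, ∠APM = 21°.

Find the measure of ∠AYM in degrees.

1. ∠MPY = 21°  [A on ray PY]
2. ∠MYP = 72°  [△MPY]
3. ∠AYM = 72°  [A on ray YP]

∠AYM = 72°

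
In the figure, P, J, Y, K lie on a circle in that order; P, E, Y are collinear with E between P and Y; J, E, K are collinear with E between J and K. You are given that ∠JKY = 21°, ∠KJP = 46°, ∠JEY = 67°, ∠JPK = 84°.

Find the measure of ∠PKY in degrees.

1. ∠KYP = 46°  [same arc PK]
2. ∠JKP = 50°  [△PJK]
3. ∠KEP = 67°  [vertical angles at E]
4. ∠KPY = 63°  [△PEK]
5. ∠PKY = 71°  [△PYK]

∠PKY = 71°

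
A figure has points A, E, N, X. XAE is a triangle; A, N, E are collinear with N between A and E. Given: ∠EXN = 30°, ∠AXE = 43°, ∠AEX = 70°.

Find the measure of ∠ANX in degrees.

1. ∠NEX = 70°  [N on ray EA]
2. ∠ENX = 80°  [△XNE]
3. ∠ANX = 100°  [linear pair at N on AE]

∠ANX = 100°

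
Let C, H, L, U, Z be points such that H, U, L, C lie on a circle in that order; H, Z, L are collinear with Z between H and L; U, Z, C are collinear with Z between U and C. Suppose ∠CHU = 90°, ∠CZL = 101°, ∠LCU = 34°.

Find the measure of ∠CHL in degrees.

∠CHL = 56°

1. ∠CLU = 90°  [cyclic HULC, opposite ∠H+∠L]
2. ∠CUL = 56°  [△ULC]
3. ∠CHL = 56°  [same arc LC]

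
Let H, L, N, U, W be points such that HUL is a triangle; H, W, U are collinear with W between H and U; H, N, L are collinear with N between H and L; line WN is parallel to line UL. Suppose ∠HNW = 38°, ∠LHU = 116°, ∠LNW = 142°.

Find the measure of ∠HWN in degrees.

∠HWN = 26°

1. ∠HLU = 38°  [WN∥UL, corresponding at N]
2. ∠HUL = 26°  [△HUL]
3. ∠HWN = 26°  [WN∥UL, corresponding at W]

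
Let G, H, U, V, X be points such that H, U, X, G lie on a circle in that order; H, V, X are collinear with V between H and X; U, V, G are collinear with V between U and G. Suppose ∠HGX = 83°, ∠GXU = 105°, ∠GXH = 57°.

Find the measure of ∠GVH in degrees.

1. ∠GHX = 40°  [△HXG]
2. ∠GHU = 75°  [cyclic HUXG, opposite ∠H+∠X]
3. ∠GUH = 57°  [same arc HG]
4. ∠HGU = 48°  [△HUG]
5. ∠GVH = 92°  [△HVG]

∠GVH = 92°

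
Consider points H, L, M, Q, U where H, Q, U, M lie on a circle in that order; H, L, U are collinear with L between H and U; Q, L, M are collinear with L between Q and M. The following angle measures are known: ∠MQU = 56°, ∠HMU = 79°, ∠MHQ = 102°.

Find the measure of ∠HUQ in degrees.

∠HUQ = 33°

1. ∠MHU = 56°  [same arc UM]
2. ∠HUM = 45°  [△HUM]
3. ∠HQM = 45°  [same arc HM]
4. ∠HMQ = 33°  [△HQM]
5. ∠HUQ = 33°  [same arc HQ]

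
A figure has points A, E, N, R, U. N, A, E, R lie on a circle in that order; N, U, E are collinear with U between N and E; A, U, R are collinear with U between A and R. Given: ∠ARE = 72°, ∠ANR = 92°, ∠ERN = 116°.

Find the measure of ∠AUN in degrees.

1. ∠ANE = 72°  [same arc AE]
2. ∠AER = 88°  [cyclic NAER, opposite ∠N+∠E]
3. ∠EAN = 64°  [cyclic NAER, opposite ∠A+∠R]
4. ∠AEN = 44°  [△NAE]
5. ∠EAR = 20°  [△AER]
6. ∠AUE = 116°  [△AUE]
7. ∠AUN = 64°  [linear pair at U on NE]

∠AUN = 64°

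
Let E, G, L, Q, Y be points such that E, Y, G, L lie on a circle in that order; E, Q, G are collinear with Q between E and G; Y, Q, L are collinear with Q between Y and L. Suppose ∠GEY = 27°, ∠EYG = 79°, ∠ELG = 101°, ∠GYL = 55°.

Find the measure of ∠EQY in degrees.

1. ∠EGY = 74°  [△EYG]
2. ∠GQY = 51°  [△YQG]
3. ∠EQY = 129°  [linear pair at Q on EG]

∠EQY = 129°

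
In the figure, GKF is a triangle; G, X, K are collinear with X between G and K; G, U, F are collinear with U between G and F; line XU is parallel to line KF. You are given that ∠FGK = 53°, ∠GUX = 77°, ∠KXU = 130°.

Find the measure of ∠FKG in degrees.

∠FKG = 50°

1. ∠UGX = 53°  [X on GK, U on GF]
2. ∠GXU = 50°  [△GXU]
3. ∠FKG = 50°  [XU∥KF, corresponding at X]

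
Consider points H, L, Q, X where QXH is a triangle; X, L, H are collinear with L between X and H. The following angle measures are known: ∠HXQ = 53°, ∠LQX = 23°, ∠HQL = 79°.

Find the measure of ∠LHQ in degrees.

1. ∠LXQ = 53°  [L on ray XH]
2. ∠QLX = 104°  [△QXL]
3. ∠HLQ = 76°  [linear pair at L on XH]
4. ∠LHQ = 25°  [△QLH]

∠LHQ = 25°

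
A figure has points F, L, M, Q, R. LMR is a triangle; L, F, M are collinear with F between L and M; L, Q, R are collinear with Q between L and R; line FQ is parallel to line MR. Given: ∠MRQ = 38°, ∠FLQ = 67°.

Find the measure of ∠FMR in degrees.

∠FMR = 75°

1. ∠LRM = 38°  [Q on ray RL]
2. ∠MLR = 67°  [F on LM, Q on LR]
3. ∠LMR = 75°  [△LMR]
4. ∠FMR = 75°  [F on ray ML]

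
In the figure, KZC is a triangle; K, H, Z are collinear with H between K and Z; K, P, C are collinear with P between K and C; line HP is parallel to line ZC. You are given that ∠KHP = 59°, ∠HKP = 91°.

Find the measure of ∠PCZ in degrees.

1. ∠HPK = 30°  [△KHP]
2. ∠CPH = 150°  [linear pair at P on KC]
3. ∠PCZ = 30°  [HP∥ZC, co-interior at C–P]

∠PCZ = 30°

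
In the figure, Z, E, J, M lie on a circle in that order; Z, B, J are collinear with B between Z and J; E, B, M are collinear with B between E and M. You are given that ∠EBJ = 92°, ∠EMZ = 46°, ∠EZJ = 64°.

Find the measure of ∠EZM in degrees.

∠EZM = 106°

1. ∠EBZ = 88°  [linear pair at B on ZJ]
2. ∠MEZ = 28°  [△ZBE]
3. ∠EZM = 106°  [△ZEM]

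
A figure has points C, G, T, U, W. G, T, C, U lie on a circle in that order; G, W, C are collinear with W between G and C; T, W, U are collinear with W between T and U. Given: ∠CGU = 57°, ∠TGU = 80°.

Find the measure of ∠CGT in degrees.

∠CGT = 23°

1. ∠CTU = 57°  [same arc CU]
2. ∠TCU = 100°  [cyclic GTCU, opposite ∠G+∠C]
3. ∠CUT = 23°  [△TCU]
4. ∠CGT = 23°  [same arc TC]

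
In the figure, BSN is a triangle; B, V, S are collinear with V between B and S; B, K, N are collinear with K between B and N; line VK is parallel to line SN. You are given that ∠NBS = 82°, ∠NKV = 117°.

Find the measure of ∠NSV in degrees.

∠NSV = 35°

1. ∠KBV = 82°  [V on BS, K on BN]
2. ∠BKV = 63°  [linear pair at K on BN]
3. ∠BVK = 35°  [△BVK]
4. ∠KVS = 145°  [linear pair at V on BS]
5. ∠NSV = 35°  [VK∥SN, co-interior at S–V]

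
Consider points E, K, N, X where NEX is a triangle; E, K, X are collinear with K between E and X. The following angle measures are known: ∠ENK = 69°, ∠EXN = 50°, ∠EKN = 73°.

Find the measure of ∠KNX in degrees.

∠KNX = 23°

1. ∠KXN = 50°  [K on ray XE]
2. ∠NKX = 107°  [linear pair at K on EX]
3. ∠KNX = 23°  [△NKX]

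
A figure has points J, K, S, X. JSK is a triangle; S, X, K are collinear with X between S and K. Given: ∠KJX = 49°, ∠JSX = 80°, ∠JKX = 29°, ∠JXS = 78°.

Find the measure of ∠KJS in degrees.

∠KJS = 71°

1. ∠JSK = 80°  [X on ray SK]
2. ∠JKS = 29°  [X on ray KS]
3. ∠KJS = 71°  [△JSK]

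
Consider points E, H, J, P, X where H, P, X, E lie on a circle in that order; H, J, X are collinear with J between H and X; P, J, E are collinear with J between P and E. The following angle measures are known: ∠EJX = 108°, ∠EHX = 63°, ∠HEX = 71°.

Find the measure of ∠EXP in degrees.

1. ∠EPX = 63°  [same arc XE]
2. ∠EXH = 46°  [△HXE]
3. ∠PEX = 26°  [△XJE]
4. ∠EXP = 91°  [△PXE]

∠EXP = 91°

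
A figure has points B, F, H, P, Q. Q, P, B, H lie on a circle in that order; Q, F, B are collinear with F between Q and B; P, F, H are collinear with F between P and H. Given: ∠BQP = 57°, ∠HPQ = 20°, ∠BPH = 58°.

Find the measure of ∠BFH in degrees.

1. ∠BHP = 57°  [same arc PB]
2. ∠HBQ = 20°  [same arc QH]
3. ∠BFH = 103°  [△BFH]

∠BFH = 103°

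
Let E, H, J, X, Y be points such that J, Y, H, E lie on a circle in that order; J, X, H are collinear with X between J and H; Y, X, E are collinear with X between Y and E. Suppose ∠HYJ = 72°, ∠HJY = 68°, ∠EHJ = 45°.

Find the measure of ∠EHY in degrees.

1. ∠JHY = 40°  [△JYH]
2. ∠EYJ = 45°  [same arc JE]
3. ∠JEY = 40°  [same arc JY]
4. ∠EJY = 95°  [△JYE]
5. ∠EHY = 85°  [cyclic JYHE, opposite ∠J+∠H]

∠EHY = 85°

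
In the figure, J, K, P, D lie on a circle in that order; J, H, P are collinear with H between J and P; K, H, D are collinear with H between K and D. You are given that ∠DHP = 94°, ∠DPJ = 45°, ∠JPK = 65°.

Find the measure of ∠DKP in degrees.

∠DKP = 29°

1. ∠JHK = 94°  [vertical angles at H]
2. ∠KHP = 86°  [linear pair at H on JP]
3. ∠DKP = 29°  [△KHP]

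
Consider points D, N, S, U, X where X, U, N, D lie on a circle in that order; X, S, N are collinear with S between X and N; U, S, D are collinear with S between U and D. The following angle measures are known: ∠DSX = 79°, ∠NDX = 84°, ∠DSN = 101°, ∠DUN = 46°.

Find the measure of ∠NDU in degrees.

∠NDU = 29°

1. ∠NSU = 79°  [vertical angles at S]
2. ∠NUX = 96°  [cyclic XUND, opposite ∠U+∠D]
3. ∠UNX = 55°  [△USN]
4. ∠NXU = 29°  [△XUN]
5. ∠NDU = 29°  [same arc UN]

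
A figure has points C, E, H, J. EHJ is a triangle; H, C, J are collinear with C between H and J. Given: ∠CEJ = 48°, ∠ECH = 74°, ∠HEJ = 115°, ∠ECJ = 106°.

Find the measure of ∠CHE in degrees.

∠CHE = 39°

1. ∠CJE = 26°  [△ECJ]
2. ∠EJH = 26°  [C on ray JH]
3. ∠EHJ = 39°  [△EHJ]
4. ∠CHE = 39°  [C on ray HJ]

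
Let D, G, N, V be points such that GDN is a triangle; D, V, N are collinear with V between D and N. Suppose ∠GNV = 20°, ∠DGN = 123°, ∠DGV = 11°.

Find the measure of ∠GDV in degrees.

1. ∠DNG = 20°  [V on ray ND]
2. ∠GDN = 37°  [△GDN]
3. ∠GDV = 37°  [V on ray DN]

∠GDV = 37°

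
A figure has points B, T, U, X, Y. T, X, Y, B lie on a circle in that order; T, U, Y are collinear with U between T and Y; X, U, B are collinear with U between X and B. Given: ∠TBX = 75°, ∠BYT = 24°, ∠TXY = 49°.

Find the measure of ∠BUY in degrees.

1. ∠TYX = 75°  [same arc TX]
2. ∠BXT = 24°  [same arc TB]
3. ∠XTY = 56°  [△TXY]
4. ∠TUX = 100°  [△TUX]
5. ∠BUY = 100°  [vertical angles at U]

∠BUY = 100°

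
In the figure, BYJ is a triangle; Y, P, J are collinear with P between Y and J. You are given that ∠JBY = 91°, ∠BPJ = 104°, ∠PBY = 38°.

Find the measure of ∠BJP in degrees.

∠BJP = 23°

1. ∠BPY = 76°  [linear pair at P on YJ]
2. ∠BYP = 66°  [△BYP]
3. ∠BYJ = 66°  [P on ray YJ]
4. ∠BJY = 23°  [△BYJ]
5. ∠BJP = 23°  [P on ray JY]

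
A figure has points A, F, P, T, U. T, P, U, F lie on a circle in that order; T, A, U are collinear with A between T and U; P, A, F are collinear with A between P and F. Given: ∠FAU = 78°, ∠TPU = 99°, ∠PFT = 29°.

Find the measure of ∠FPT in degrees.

∠FPT = 50°

1. ∠FAT = 102°  [linear pair at A on TU]
2. ∠TFU = 81°  [cyclic TPUF, opposite ∠P+∠F]
3. ∠FTU = 49°  [△TAF]
4. ∠FUT = 50°  [△TUF]
5. ∠FPT = 50°  [same arc TF]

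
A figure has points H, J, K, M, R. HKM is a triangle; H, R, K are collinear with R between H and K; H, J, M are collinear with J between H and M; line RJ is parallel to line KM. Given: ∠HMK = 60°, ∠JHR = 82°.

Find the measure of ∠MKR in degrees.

∠MKR = 38°

1. ∠HJR = 60°  [RJ∥KM, corresponding at J]
2. ∠HRJ = 38°  [△HRJ]
3. ∠JRK = 142°  [linear pair at R on HK]
4. ∠MKR = 38°  [RJ∥KM, co-interior at K–R]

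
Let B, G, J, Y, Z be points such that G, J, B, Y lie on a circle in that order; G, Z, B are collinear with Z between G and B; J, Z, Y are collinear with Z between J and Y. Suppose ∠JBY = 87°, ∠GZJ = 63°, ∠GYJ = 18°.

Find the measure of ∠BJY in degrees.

1. ∠BZJ = 117°  [linear pair at Z on GB]
2. ∠GBJ = 18°  [same arc GJ]
3. ∠BJY = 45°  [△JZB]

∠BJY = 45°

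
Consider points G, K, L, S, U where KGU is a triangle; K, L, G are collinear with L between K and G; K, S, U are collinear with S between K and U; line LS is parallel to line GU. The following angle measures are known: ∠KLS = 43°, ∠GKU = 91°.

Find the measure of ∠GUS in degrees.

1. ∠KGU = 43°  [LS∥GU, corresponding at L]
2. ∠GUK = 46°  [△KGU]
3. ∠GUS = 46°  [S on ray UK]

∠GUS = 46°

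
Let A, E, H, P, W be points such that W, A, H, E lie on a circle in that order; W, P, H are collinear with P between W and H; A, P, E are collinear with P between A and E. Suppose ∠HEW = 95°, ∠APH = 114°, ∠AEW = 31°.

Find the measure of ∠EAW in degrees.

∠EAW = 50°

1. ∠HAW = 85°  [cyclic WAHE, opposite ∠A+∠E]
2. ∠APW = 66°  [linear pair at P on WH]
3. ∠AHW = 31°  [same arc WA]
4. ∠AWH = 64°  [△WAH]
5. ∠EAW = 50°  [△WPA]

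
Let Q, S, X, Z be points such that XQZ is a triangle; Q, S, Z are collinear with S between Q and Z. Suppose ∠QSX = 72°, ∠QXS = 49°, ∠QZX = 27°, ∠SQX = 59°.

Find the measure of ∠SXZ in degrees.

1. ∠XSZ = 108°  [linear pair at S on QZ]
2. ∠SZX = 27°  [S on ray ZQ]
3. ∠SXZ = 45°  [△XSZ]

∠SXZ = 45°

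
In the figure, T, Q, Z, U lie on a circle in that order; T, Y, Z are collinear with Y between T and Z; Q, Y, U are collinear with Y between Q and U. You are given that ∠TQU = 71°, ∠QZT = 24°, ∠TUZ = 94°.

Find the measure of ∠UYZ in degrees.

1. ∠TZU = 71°  [same arc TU]
2. ∠QUT = 24°  [same arc TQ]
3. ∠UTZ = 15°  [△TZU]
4. ∠TYU = 141°  [△TYU]
5. ∠UYZ = 39°  [linear pair at Y on TZ]

∠UYZ = 39°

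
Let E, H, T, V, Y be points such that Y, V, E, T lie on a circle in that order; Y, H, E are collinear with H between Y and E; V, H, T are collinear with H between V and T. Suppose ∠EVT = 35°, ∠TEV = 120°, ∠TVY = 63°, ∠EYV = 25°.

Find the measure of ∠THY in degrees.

1. ∠EYT = 35°  [same arc ET]
2. ∠TYV = 60°  [cyclic YVET, opposite ∠Y+∠E]
3. ∠VTY = 57°  [△YVT]
4. ∠THY = 88°  [△YHT]

∠THY = 88°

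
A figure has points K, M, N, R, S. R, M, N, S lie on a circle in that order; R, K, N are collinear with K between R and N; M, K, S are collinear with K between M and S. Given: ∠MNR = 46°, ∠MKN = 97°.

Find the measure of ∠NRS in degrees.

∠NRS = 37°

1. ∠MSR = 46°  [same arc RM]
2. ∠RKS = 97°  [vertical angles at K]
3. ∠NRS = 37°  [△RKS]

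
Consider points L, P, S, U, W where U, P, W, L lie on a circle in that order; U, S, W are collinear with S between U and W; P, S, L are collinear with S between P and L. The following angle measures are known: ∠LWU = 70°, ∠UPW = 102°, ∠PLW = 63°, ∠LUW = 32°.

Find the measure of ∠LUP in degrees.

1. ∠LPW = 32°  [same arc WL]
2. ∠LWP = 85°  [△PWL]
3. ∠LUP = 95°  [cyclic UPWL, opposite ∠U+∠W]

∠LUP = 95°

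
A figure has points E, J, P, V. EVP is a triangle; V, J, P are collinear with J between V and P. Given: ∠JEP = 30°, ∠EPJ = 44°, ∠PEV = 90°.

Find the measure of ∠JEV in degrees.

∠JEV = 60°

1. ∠EJP = 106°  [△EJP]
2. ∠EPV = 44°  [J on ray PV]
3. ∠EVP = 46°  [△EVP]
4. ∠EJV = 74°  [linear pair at J on VP]
5. ∠EVJ = 46°  [J on ray VP]
6. ∠JEV = 60°  [△EVJ]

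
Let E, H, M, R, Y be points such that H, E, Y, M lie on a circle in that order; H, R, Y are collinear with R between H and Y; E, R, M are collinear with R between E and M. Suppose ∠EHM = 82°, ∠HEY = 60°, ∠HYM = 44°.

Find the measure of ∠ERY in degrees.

1. ∠HMY = 120°  [cyclic HEYM, opposite ∠E+∠M]
2. ∠HEM = 44°  [same arc HM]
3. ∠MHY = 16°  [△HYM]
4. ∠EMH = 54°  [△HEM]
5. ∠MEY = 16°  [same arc YM]
6. ∠EYH = 54°  [same arc HE]
7. ∠ERY = 110°  [△ERY]

∠ERY = 110°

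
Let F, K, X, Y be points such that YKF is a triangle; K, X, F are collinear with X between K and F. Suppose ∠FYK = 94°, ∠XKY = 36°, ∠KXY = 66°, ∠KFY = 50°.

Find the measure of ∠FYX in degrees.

1. ∠FXY = 114°  [linear pair at X on KF]
2. ∠XFY = 50°  [X on ray FK]
3. ∠FYX = 16°  [△YXF]

∠FYX = 16°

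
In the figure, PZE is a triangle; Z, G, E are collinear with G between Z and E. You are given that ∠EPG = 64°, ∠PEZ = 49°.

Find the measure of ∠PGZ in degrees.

1. ∠GEP = 49°  [G on ray EZ]
2. ∠EGP = 67°  [△PGE]
3. ∠PGZ = 113°  [linear pair at G on ZE]

∠PGZ = 113°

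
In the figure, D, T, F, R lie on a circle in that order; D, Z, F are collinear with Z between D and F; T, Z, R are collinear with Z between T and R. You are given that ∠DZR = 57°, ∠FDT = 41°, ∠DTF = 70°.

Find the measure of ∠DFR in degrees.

∠DFR = 16°

1. ∠FZR = 123°  [linear pair at Z on DF]
2. ∠FRT = 41°  [same arc TF]
3. ∠DFR = 16°  [△FZR]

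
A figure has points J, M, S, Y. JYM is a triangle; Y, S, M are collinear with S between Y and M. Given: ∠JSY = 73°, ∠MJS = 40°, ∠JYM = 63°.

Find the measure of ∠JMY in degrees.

∠JMY = 33°

1. ∠JSM = 107°  [linear pair at S on YM]
2. ∠JMS = 33°  [△JSM]
3. ∠JMY = 33°  [S on ray MY]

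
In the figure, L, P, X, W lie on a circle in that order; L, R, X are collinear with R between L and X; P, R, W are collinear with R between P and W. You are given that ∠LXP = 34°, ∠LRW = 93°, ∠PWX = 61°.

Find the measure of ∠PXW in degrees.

1. ∠PRX = 93°  [vertical angles at R]
2. ∠WPX = 53°  [△PRX]
3. ∠PXW = 66°  [△PXW]

∠PXW = 66°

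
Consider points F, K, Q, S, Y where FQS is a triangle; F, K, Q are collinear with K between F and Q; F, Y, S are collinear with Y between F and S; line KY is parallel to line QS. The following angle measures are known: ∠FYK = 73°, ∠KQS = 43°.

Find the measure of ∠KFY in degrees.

∠KFY = 64°

1. ∠FSQ = 73°  [KY∥QS, corresponding at Y]
2. ∠FQS = 43°  [K on ray QF]
3. ∠QFS = 64°  [△FQS]
4. ∠KFY = 64°  [K on FQ, Y on FS]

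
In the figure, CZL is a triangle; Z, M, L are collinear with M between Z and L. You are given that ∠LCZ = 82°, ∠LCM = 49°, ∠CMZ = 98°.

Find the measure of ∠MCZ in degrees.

1. ∠CML = 82°  [linear pair at M on ZL]
2. ∠CLM = 49°  [△CML]
3. ∠CLZ = 49°  [M on ray LZ]
4. ∠CZL = 49°  [△CZL]
5. ∠CZM = 49°  [M on ray ZL]
6. ∠MCZ = 33°  [△CZM]

∠MCZ = 33°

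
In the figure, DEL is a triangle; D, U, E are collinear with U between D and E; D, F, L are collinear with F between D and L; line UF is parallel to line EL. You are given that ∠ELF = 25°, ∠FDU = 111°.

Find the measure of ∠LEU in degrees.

1. ∠DLE = 25°  [F on ray LD]
2. ∠EDL = 111°  [U on DE, F on DL]
3. ∠DEL = 44°  [△DEL]
4. ∠LEU = 44°  [U on ray ED]

∠LEU = 44°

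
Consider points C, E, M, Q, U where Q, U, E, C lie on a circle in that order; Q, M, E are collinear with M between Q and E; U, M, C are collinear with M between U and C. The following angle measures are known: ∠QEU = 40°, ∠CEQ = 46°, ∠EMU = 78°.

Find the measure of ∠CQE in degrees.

1. ∠QCU = 40°  [same arc QU]
2. ∠CMQ = 78°  [vertical angles at M]
3. ∠CQE = 62°  [△QMC]

∠CQE = 62°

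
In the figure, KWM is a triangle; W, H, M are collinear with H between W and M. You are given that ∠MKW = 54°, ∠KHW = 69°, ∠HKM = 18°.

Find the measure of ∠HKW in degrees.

1. ∠KHM = 111°  [linear pair at H on WM]
2. ∠HMK = 51°  [△KHM]
3. ∠KMW = 51°  [H on ray MW]
4. ∠KWM = 75°  [△KWM]
5. ∠HWK = 75°  [H on ray WM]
6. ∠HKW = 36°  [△KWH]

∠HKW = 36°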